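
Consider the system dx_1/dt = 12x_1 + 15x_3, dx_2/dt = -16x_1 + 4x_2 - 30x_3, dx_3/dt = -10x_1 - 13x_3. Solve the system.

x_1(t) = 3C_2e^(2t) - C_3e^(-3t), x_2(t) = C_1e^(4t) - 6C_2e^(2t) + 2C_3e^(-3t), x_3(t) = -2C_2e^(2t) + C_3e^(-3t)

Coefficient matrix A = [[12, 0, 15], [-16, 4, -30], [-10, 0, -13]].
det(A - λI) = 0 gives eigenvalues λ = 4, 2, -3.
For λ=4: eigenvector (0,1,0).
For λ=2: eigenvector (3,-6,-2).
For λ=-3: eigenvector (-1,2,1).
General solution: C_1e^(4t)(0,1,0) + C_2e^(2t)(3,-6,-2) + C_3e^(-3t)(-1,2,1).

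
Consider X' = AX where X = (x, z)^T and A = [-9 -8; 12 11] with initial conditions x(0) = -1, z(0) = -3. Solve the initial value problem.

Coefficient matrix A = [[-9, -8], [12, 11]].
Characteristic polynomial det(A - λI) = λ^2 - 2λ - 3 = 0.
Eigenvalues λ = 3, -1.
For λ=3: (A-λI) row 1 is [-12, -8], so an eigenvector is (-2, 3).
For λ=-1: (A-λI) row 1 is [-8, -8], so an eigenvector is (1, -1).
General solution: c_1e^(3t)(-2,3) + c_2e^(-t)(1,-1).
Applying x(0)=-1, z(0)=-3 gives c_1=-4, c_2=-9.

x(t) = 8e^(3t) - 9e^(-t), z(t) = -12e^(3t) + 9e^(-t)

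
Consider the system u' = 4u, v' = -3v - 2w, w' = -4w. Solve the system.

Coefficient matrix A = [[4, 0, 0], [0, -3, -2], [0, 0, -4]].
det(A - λI) = 0 gives eigenvalues λ = 4, -3, -4.
For λ=4: eigenvector (1,0,0).
For λ=-3: eigenvector (0,1,0).
For λ=-4: eigenvector (0,2,1).
General solution: K_1e^(4t)(1,0,0) + K_2e^(-3t)(0,1,0) + K_3e^(-4t)(0,2,1).

u(t) = K_1e^(4t), v(t) = K_2e^(-3t) + 2K_3e^(-4t), w(t) = K_3e^(-4t)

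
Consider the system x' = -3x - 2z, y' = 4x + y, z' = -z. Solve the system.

Coefficient matrix A = [[-3, 0, -2], [4, 1, 0], [0, 0, -1]].
det(A - λI) = 0 gives eigenvalues λ = -3, -1, 1.
For λ=-3: eigenvector (1,-1,0).
For λ=-1: eigenvector (-1,2,1).
For λ=1: eigenvector (0,1,0).
General solution: K_1e^(-3t)(1,-1,0) + K_2e^(-t)(-1,2,1) + K_3e^(t)(0,1,0).

x(t) = K_1e^(-3t) - K_2e^(-t), y(t) = -K_1e^(-3t) + 2K_2e^(-t) + K_3e^(t), z(t) = K_2e^(-t)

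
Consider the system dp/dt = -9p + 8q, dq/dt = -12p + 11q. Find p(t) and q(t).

Coefficient matrix A = [[-9, 8], [-12, 11]].
Characteristic polynomial det(A - λI) = λ^2 - 2λ - 3 = 0.
Eigenvalues λ = -1, 3.
For λ=-1: (A-λI) row 1 is [-8, 8], so an eigenvector is (1, 1).
For λ=3: (A-λI) row 1 is [-12, 8], so an eigenvector is (2, 3).
General solution: K_1e^(-t)(1,1) + K_2e^(3t)(2,3).

p(t) = K_1e^(-t) + 2K_2e^(3t), q(t) = K_1e^(-t) + 3K_2e^(3t)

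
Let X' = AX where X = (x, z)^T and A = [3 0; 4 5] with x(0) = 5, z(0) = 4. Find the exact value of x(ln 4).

A = [[3,0],[4,5]]; eigenvalues λ = 5, 3.
Eigenvectors: (0,-1) for λ=5, (1,-2) for λ=3.
From the initial condition, c_1 = -14, c_2 = 5.
x(ln 4) = (-14)(4^5)(0) + (5)(4^3)(1) = 320.

320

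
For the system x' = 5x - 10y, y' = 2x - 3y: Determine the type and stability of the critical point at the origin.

unstable spiral

A = [[5,-10],[2,-3]]; det(A-λI) = λ^2 - 2λ + 5.
λ = 1 ± 2i: positive real part.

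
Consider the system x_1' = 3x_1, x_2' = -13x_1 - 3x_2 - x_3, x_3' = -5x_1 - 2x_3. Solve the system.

Coefficient matrix A = [[3, 0, 0], [-13, -3, -1], [-5, 0, -2]].
det(A - λI) = 0 gives eigenvalues λ = -3, 3, -2.
For λ=-3: eigenvector (0,1,0).
For λ=3: eigenvector (1,-2,-1).
For λ=-2: eigenvector (0,-1,1).
General solution: c_1e^(-3t)(0,1,0) + c_2e^(3t)(1,-2,-1) + c_3e^(-2t)(0,-1,1).

x_1(t) = c_2e^(3t), x_2(t) = c_1e^(-3t) - 2c_2e^(3t) - c_3e^(-2t), x_3(t) = -c_2e^(3t) + c_3e^(-2t)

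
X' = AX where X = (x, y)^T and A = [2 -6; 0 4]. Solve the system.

Coefficient matrix A = [[2, -6], [0, 4]].
Characteristic polynomial det(A - λI) = λ^2 - 6λ + 8 = 0.
Eigenvalues λ = 2, 4.
For λ=2: (A-λI) row 1 is [0, -6], so an eigenvector is (-1, 0).
For λ=4: (A-λI) row 1 is [-2, -6], so an eigenvector is (3, -1).
General solution: K_1e^(2t)(-1,0) + K_2e^(4t)(3,-1).

x(t) = -K_1e^(2t) + 3K_2e^(4t), y(t) = -K_2e^(4t)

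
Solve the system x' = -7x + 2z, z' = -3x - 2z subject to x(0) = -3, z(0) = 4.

Coefficient matrix A = [[-7, 2], [-3, -2]].
Characteristic polynomial det(A - λI) = λ^2 + 9λ + 20 = 0.
Eigenvalues λ = -5, -4.
For λ=-5: (A-λI) row 1 is [-2, 2], so an eigenvector is (1, 1).
For λ=-4: (A-λI) row 1 is [-3, 2], so an eigenvector is (-2, -3).
General solution: C_1e^(-5t)(1,1) + C_2e^(-4t)(-2,-3).
Applying x(0)=-3, z(0)=4 gives C_1=-17, C_2=-7.

x(t) = 14e^(-4t) - 17e^(-5t), z(t) = 21e^(-4t) - 17e^(-5t)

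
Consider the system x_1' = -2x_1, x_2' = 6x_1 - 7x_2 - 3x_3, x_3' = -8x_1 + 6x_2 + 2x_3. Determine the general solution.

Coefficient matrix A = [[-2, 0, 0], [6, -7, -3], [-8, 6, 2]].
det(A - λI) = 0 gives eigenvalues λ = -2, -1, -4.
For λ=-2: eigenvector (1,0,2).
For λ=-1: eigenvector (0,1,-2).
For λ=-4: eigenvector (0,1,-1).
General solution: K_1e^(-2t)(1,0,2) + K_2e^(-t)(0,1,-2) + K_3e^(-4t)(0,1,-1).

x_1(t) = K_1e^(-2t), x_2(t) = K_2e^(-t) + K_3e^(-4t), x_3(t) = 2K_1e^(-2t) - 2K_2e^(-t) - K_3e^(-4t)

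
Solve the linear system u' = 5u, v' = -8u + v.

Coefficient matrix A = [[5, 0], [-8, 1]].
Characteristic polynomial det(A - λI) = λ^2 - 6λ + 5 = 0.
Eigenvalues λ = 1, 5.
For λ=1: (A-λI) row 1 is [4, 0], so an eigenvector is (0, 1).
For λ=5: (A-λI) row 2 is [-8, -4], so an eigenvector is (1, -2).
General solution: K_1e^(t)(0,1) + K_2e^(5t)(1,-2).

u(t) = K_2e^(5t), v(t) = K_1e^(t) - 2K_2e^(5t)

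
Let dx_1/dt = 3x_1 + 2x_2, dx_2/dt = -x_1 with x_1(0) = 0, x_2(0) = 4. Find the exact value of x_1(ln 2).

A = [[3,2],[-1,0]]; eigenvalues λ = 2, 1.
Eigenvectors: (-2,1) for λ=2, (-1,1) for λ=1.
From the initial condition, c_1 = -4, c_2 = 8.
x_1(ln 2) = (-4)(2^2)(-2) + (8)(2^1)(-1) = 16.

16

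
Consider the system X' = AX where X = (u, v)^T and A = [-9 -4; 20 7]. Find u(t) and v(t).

Coefficient matrix A = [[-9, -4], [20, 7]].
Characteristic polynomial det(A - λI) = λ^2 + 2λ + 17 = 0.
Eigenvalues λ = -1 ± 4i (complex conjugate pair).
For λ=-1+4i: an eigenvector is (0,-1) - i(1,-2) = (0 - i, -1 + 2i).
A real fundamental pair from Re and Im of e^((-1+4i)t)v: X_1 = e^(-t)(cos(4t)·(0,-1) + sin(4t)·(1,-2)), X_2 = e^(-t)(sin(4t)·(0,-1) - cos(4t)·(1,-2)).
General solution: K_1X_1 + K_2X_2.

u(t) = K_1e^(-t)sin(4t) - K_2e^(-t)cos(4t), v(t) = -2K_1e^(-t)sin(4t) - K_1e^(-t)cos(4t) - K_2e^(-t)sin(4t) + 2K_2e^(-t)cos(4t)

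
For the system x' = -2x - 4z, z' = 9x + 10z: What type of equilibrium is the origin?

unstable improper node

A = [[-2,-4],[9,10]]; det(A-λI) = λ^2 - 8λ + 16.
repeated λ = 4 with a single eigenvector.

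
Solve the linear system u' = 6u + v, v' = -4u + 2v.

Coefficient matrix A = [[6, 1], [-4, 2]].
Characteristic polynomial det(A - λI) = λ^2 - 8λ + 16 = 0.
Single eigenvalue λ = 4 with algebraic multiplicity 2.
Eigenvector v = (-1,2); generalized eigenvector w with (A-λI)w=v is (-2,3).
General solution: e^(4t)[c_1·v + c_2·(t·v + w)].

u(t) = -c_1e^(4t) - c_2te^(4t) - 2c_2e^(4t), v(t) = 2c_1e^(4t) + 2c_2te^(4t) + 3c_2e^(4t)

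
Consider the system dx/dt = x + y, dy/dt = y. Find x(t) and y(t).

x(t) = c_1e^(t) + c_2te^(t) + 2c_2e^(t), y(t) = c_2e^(t)

Coefficient matrix A = [[1, 1], [0, 1]].
Characteristic polynomial det(A - λI) = λ^2 - 2λ + 1 = 0.
Single eigenvalue λ = 1 with algebraic multiplicity 2.
Eigenvector v = (1,0); generalized eigenvector w with (A-λI)w=v is (2,1).
General solution: e^(t)[c_1·v + c_2·(t·v + w)].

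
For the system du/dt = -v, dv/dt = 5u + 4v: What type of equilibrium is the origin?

unstable spiral

A = [[0,-1],[5,4]]; det(A-λI) = λ^2 - 4λ + 5.
λ = 2 ± i: positive real part.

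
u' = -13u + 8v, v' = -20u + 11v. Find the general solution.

u(t) = c_1e^(-t)sin(4t) + c_1e^(-t)cos(4t) + c_2e^(-t)sin(4t) - c_2e^(-t)cos(4t), v(t) = c_1e^(-t)sin(4t) + 2c_1e^(-t)cos(4t) + 2c_2e^(-t)sin(4t) - c_2e^(-t)cos(4t)

Coefficient matrix A = [[-13, 8], [-20, 11]].
Characteristic polynomial det(A - λI) = λ^2 + 2λ + 17 = 0.
Eigenvalues λ = -1 ± 4i (complex conjugate pair).
For λ=-1+4i: an eigenvector is (1,2) - i(1,1) = (1 - i, 2 - i).
A real fundamental pair from Re and Im of e^((-1+4i)t)v: X_1 = e^(-t)(cos(4t)·(1,2) + sin(4t)·(1,1)), X_2 = e^(-t)(sin(4t)·(1,2) - cos(4t)·(1,1)).
General solution: c_1X_1 + c_2X_2.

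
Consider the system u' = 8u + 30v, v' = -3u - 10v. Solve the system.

Coefficient matrix A = [[8, 30], [-3, -10]].
Characteristic polynomial det(A - λI) = λ^2 + 2λ + 10 = 0.
Eigenvalues λ = -1 ± 3i (complex conjugate pair).
For λ=-1+3i: an eigenvector is (-1,0) - i(-3,1) = (-1 + 3i, 0 - i).
A real fundamental pair from Re and Im of e^((-1+3i)t)v: X_1 = e^(-t)(cos(3t)·(-1,0) + sin(3t)·(-3,1)), X_2 = e^(-t)(sin(3t)·(-1,0) - cos(3t)·(-3,1)).
General solution: C_1X_1 + C_2X_2.

u(t) = -3C_1e^(-t)sin(3t) - C_1e^(-t)cos(3t) - C_2e^(-t)sin(3t) + 3C_2e^(-t)cos(3t), v(t) = C_1e^(-t)sin(3t) - C_2e^(-t)cos(3t)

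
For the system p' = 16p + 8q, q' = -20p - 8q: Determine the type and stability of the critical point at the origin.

unstable spiral

A = [[16,8],[-20,-8]]; det(A-λI) = λ^2 - 8λ + 32.
λ = 4 ± 4i: positive real part.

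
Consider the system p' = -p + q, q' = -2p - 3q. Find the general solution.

p(t) = -c_1e^(-2t)cos(t) - c_2e^(-2t)sin(t), q(t) = c_1e^(-2t)sin(t) + c_1e^(-2t)cos(t) + c_2e^(-2t)sin(t) - c_2e^(-2t)cos(t)

Coefficient matrix A = [[-1, 1], [-2, -3]].
Characteristic polynomial det(A - λI) = λ^2 + 4λ + 5 = 0.
Eigenvalues λ = -2 ± i (complex conjugate pair).
For λ=-2+i: an eigenvector is (-1,1) - i(0,1) = (-1, 1 - i).
A real fundamental pair from Re and Im of e^((-2+i)t)v: X_1 = e^(-2t)(cos(t)·(-1,1) + sin(t)·(0,1)), X_2 = e^(-2t)(sin(t)·(-1,1) - cos(t)·(0,1)).
General solution: c_1X_1 + c_2X_2.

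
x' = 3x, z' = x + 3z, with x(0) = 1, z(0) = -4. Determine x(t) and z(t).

x(t) = e^(3t), z(t) = te^(3t) - 4e^(3t)

Coefficient matrix A = [[3, 0], [1, 3]].
Characteristic polynomial det(A - λI) = λ^2 - 6λ + 9 = 0.
Single eigenvalue λ = 3 with algebraic multiplicity 2.
Eigenvector v = (0,-1); generalized eigenvector w with (A-λI)w=v is (-1,3).
General solution: e^(3t)[c_1·v + c_2·(t·v + w)].
Applying x(0)=1, z(0)=-4 gives c_1=1, c_2=-1.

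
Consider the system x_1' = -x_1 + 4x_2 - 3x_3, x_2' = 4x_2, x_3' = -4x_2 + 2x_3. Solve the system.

Coefficient matrix A = [[-1, 4, -3], [0, 4, 0], [0, -4, 2]].
det(A - λI) = 0 gives eigenvalues λ = -1, 4, 2.
For λ=-1: eigenvector (1,0,0).
For λ=4: eigenvector (2,1,-2).
For λ=2: eigenvector (-1,0,1).
General solution: c_1e^(-t)(1,0,0) + c_2e^(4t)(2,1,-2) + c_3e^(2t)(-1,0,1).

x_1(t) = c_1e^(-t) + 2c_2e^(4t) - c_3e^(2t), x_2(t) = c_2e^(4t), x_3(t) = -2c_2e^(4t) + c_3e^(2t)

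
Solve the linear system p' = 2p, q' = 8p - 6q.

Coefficient matrix A = [[2, 0], [8, -6]].
Characteristic polynomial det(A - λI) = λ^2 + 4λ - 12 = 0.
Eigenvalues λ = -6, 2.
For λ=-6: (A-λI) row 1 is [8, 0], so an eigenvector is (0, -1).
For λ=2: (A-λI) row 2 is [8, -8], so an eigenvector is (1, 1).
General solution: K_1e^(-6t)(0,-1) + K_2e^(2t)(1,1).

p(t) = K_2e^(2t), q(t) = -K_1e^(-6t) + K_2e^(2t)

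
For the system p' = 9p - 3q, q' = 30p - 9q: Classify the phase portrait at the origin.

A = [[9,-3],[30,-9]]; det(A-λI) = λ^2 + 9.
λ = 0 ± 3i: zero real part.

center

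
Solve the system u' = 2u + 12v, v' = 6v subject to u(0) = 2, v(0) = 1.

u(t) = 3e^(6t) - e^(2t), v(t) = e^(6t)

Coefficient matrix A = [[2, 12], [0, 6]].
Characteristic polynomial det(A - λI) = λ^2 - 8λ + 12 = 0.
Eigenvalues λ = 6, 2.
For λ=6: (A-λI) row 1 is [-4, 12], so an eigenvector is (3, 1).
For λ=2: (A-λI) row 1 is [0, 12], so an eigenvector is (-1, 0).
General solution: K_1e^(6t)(3,1) + K_2e^(2t)(-1,0).
Applying u(0)=2, v(0)=1 gives K_1=1, K_2=1.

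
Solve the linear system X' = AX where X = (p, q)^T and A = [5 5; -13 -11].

Coefficient matrix A = [[5, 5], [-13, -11]].
Characteristic polynomial det(A - λI) = λ^2 + 6λ + 10 = 0.
Eigenvalues λ = -3 ± i (complex conjugate pair).
For λ=-3+i: an eigenvector is (-2,3) - i(-1,2) = (-2 + i, 3 - 2i).
A real fundamental pair from Re and Im of e^((-3+i)t)v: X_1 = e^(-3t)(cos(t)·(-2,3) + sin(t)·(-1,2)), X_2 = e^(-3t)(sin(t)·(-2,3) - cos(t)·(-1,2)).
General solution: C_1X_1 + C_2X_2.

p(t) = -C_1e^(-3t)sin(t) - 2C_1e^(-3t)cos(t) - 2C_2e^(-3t)sin(t) + C_2e^(-3t)cos(t), q(t) = 2C_1e^(-3t)sin(t) + 3C_1e^(-3t)cos(t) + 3C_2e^(-3t)sin(t) - 2C_2e^(-3t)cos(t)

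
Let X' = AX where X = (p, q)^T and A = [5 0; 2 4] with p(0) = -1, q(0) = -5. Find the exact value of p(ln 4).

-1024

A = [[5,0],[2,4]]; eigenvalues λ = 5, 4.
Eigenvectors: (1,2) for λ=5, (0,-1) for λ=4.
From the initial condition, c_1 = -1, c_2 = 3.
p(ln 4) = (-1)(4^5)(1) + (3)(4^4)(0) = -1024.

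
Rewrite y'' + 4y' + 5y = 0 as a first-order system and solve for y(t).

Let x_1 = y, x_2 = y'. Then x_1' = x_2 and x_2' = -5x_1 - 4x_2.
A = [[0,1],[-5,-4]]; det(A-λI) = λ^2 + 4λ + 5.
Eigenvalues λ = -2 ± i.

y(t) = c_1e^(-2t)cos(t) + c_2e^(-2t)sin(t)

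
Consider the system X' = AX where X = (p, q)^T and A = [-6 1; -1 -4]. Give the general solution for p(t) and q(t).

Coefficient matrix A = [[-6, 1], [-1, -4]].
Characteristic polynomial det(A - λI) = λ^2 + 10λ + 25 = 0.
Single eigenvalue λ = -5 with algebraic multiplicity 2.
Eigenvector v = (-1,-1); generalized eigenvector w with (A-λI)w=v is (-2,-3).
General solution: e^(-5t)[c_1·v + c_2·(t·v + w)].

p(t) = -c_1e^(-5t) - c_2te^(-5t) - 2c_2e^(-5t), q(t) = -c_1e^(-5t) - c_2te^(-5t) - 3c_2e^(-5t)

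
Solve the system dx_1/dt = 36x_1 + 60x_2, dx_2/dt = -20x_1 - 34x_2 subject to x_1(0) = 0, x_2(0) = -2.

Coefficient matrix A = [[36, 60], [-20, -34]].
Characteristic polynomial det(A - λI) = λ^2 - 2λ - 24 = 0.
Eigenvalues λ = 6, -4.
For λ=6: (A-λI) row 1 is [30, 60], so an eigenvector is (-2, 1).
For λ=-4: (A-λI) row 1 is [40, 60], so an eigenvector is (3, -2).
General solution: c_1e^(6t)(-2,1) + c_2e^(-4t)(3,-2).
Applying x_1(0)=0, x_2(0)=-2 gives c_1=6, c_2=4.

x_1(t) = -12e^(6t) + 12e^(-4t), x_2(t) = 6e^(6t) - 8e^(-4t)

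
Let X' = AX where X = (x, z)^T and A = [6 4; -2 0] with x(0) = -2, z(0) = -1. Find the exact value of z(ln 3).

207

A = [[6,4],[-2,0]]; eigenvalues λ = 4, 2.
Eigenvectors: (2,-1) for λ=4, (1,-1) for λ=2.
From the initial condition, c_1 = -3, c_2 = 4.
z(ln 3) = (-3)(3^4)(-1) + (4)(3^2)(-1) = 207.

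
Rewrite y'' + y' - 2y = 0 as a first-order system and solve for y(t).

y(t) = c_1e^(-2t) + c_2e^(t)

Let x_1 = y, x_2 = y'. Then x_1' = x_2 and x_2' = 2x_1 - x_2.
A = [[0,1],[2,-1]]; det(A-λI) = λ^2 + λ - 2.
Eigenvalues λ = -2, 1 with eigenvectors (1,-2), (1,1).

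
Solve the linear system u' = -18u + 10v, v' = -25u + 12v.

Coefficient matrix A = [[-18, 10], [-25, 12]].
Characteristic polynomial det(A - λI) = λ^2 + 6λ + 34 = 0.
Eigenvalues λ = -3 ± 5i (complex conjugate pair).
For λ=-3+5i: an eigenvector is (-1,-1) - i(1,2) = (-1 - i, -1 - 2i).
A real fundamental pair from Re and Im of e^((-3+5i)t)v: X_1 = e^(-3t)(cos(5t)·(-1,-1) + sin(5t)·(1,2)), X_2 = e^(-3t)(sin(5t)·(-1,-1) - cos(5t)·(1,2)).
General solution: c_1X_1 + c_2X_2.

u(t) = c_1e^(-3t)sin(5t) - c_1e^(-3t)cos(5t) - c_2e^(-3t)sin(5t) - c_2e^(-3t)cos(5t), v(t) = 2c_1e^(-3t)sin(5t) - c_1e^(-3t)cos(5t) - c_2e^(-3t)sin(5t) - 2c_2e^(-3t)cos(5t)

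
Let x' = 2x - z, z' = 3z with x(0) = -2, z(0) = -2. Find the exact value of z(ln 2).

A = [[2,-1],[0,3]]; eigenvalues λ = 3, 2.
Eigenvectors: (-1,1) for λ=3, (-1,0) for λ=2.
From the initial condition, c_1 = -2, c_2 = 4.
z(ln 2) = (-2)(2^3)(1) + (4)(2^2)(0) = -16.

-16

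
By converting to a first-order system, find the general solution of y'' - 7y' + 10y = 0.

y(t) = K_1e^(5t) + K_2e^(2t)

Let x_1 = y, x_2 = y'. Then x_1' = x_2 and x_2' = -10x_1 + 7x_2.
A = [[0,1],[-10,7]]; det(A-λI) = λ^2 - 7λ + 10.
Eigenvalues λ = 5, 2 with eigenvectors (1,5), (1,2).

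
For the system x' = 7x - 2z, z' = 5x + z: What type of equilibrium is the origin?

unstable spiral

A = [[7,-2],[5,1]]; det(A-λI) = λ^2 - 8λ + 17.
λ = 4 ± i: positive real part.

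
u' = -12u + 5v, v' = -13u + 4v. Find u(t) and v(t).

Coefficient matrix A = [[-12, 5], [-13, 4]].
Characteristic polynomial det(A - λI) = λ^2 + 8λ + 17 = 0.
Eigenvalues λ = -4 ± i (complex conjugate pair).
For λ=-4+i: an eigenvector is (1,2) - i(2,3) = (1 - 2i, 2 - 3i).
A real fundamental pair from Re and Im of e^((-4+i)t)v: X_1 = e^(-4t)(cos(t)·(1,2) + sin(t)·(2,3)), X_2 = e^(-4t)(sin(t)·(1,2) - cos(t)·(2,3)).
General solution: K_1X_1 + K_2X_2.

u(t) = 2K_1e^(-4t)sin(t) + K_1e^(-4t)cos(t) + K_2e^(-4t)sin(t) - 2K_2e^(-4t)cos(t), v(t) = 3K_1e^(-4t)sin(t) + 2K_1e^(-4t)cos(t) + 2K_2e^(-4t)sin(t) - 3K_2e^(-4t)cos(t)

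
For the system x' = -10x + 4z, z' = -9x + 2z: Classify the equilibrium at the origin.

A = [[-10,4],[-9,2]]; det(A-λI) = λ^2 + 8λ + 16.
repeated λ = -4 with a single eigenvector.

stable improper node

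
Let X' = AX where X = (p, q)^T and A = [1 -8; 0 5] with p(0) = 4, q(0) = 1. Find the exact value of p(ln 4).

-2024

A = [[1,-8],[0,5]]; eigenvalues λ = 5, 1.
Eigenvectors: (-2,1) for λ=5, (1,0) for λ=1.
From the initial condition, c_1 = 1, c_2 = 6.
p(ln 4) = (1)(4^5)(-2) + (6)(4^1)(1) = -2024.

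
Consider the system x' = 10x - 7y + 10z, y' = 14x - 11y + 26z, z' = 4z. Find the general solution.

Coefficient matrix A = [[10, -7, 10], [14, -11, 26], [0, 0, 4]].
det(A - λI) = 0 gives eigenvalues λ = 3, -4, 4.
For λ=3: eigenvector (1,1,0).
For λ=-4: eigenvector (1,2,0).
For λ=4: eigenvector (-4,-2,1).
General solution: K_1e^(3t)(1,1,0) + K_2e^(-4t)(1,2,0) + K_3e^(4t)(-4,-2,1).

x(t) = K_1e^(3t) + K_2e^(-4t) - 4K_3e^(4t), y(t) = K_1e^(3t) + 2K_2e^(-4t) - 2K_3e^(4t), z(t) = K_3e^(4t)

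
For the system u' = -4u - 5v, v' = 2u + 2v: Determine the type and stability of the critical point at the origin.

A = [[-4,-5],[2,2]]; det(A-λI) = λ^2 + 2λ + 2.
λ = -1 ± i: negative real part.

stable spiral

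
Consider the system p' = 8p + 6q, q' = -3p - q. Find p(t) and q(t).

p(t) = -2C_1e^(5t) + C_2e^(2t), q(t) = C_1e^(5t) - C_2e^(2t)

Coefficient matrix A = [[8, 6], [-3, -1]].
Characteristic polynomial det(A - λI) = λ^2 - 7λ + 10 = 0.
Eigenvalues λ = 5, 2.
For λ=5: (A-λI) row 1 is [3, 6], so an eigenvector is (-2, 1).
For λ=2: (A-λI) row 1 is [6, 6], so an eigenvector is (1, -1).
General solution: C_1e^(5t)(-2,1) + C_2e^(2t)(1,-1).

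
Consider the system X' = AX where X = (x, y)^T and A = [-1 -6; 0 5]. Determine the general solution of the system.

Coefficient matrix A = [[-1, -6], [0, 5]].
Characteristic polynomial det(A - λI) = λ^2 - 4λ - 5 = 0.
Eigenvalues λ = 5, -1.
For λ=5: (A-λI) row 1 is [-6, -6], so an eigenvector is (-1, 1).
For λ=-1: (A-λI) row 1 is [0, -6], so an eigenvector is (-1, 0).
General solution: C_1e^(5t)(-1,1) + C_2e^(-t)(-1,0).

x(t) = -C_1e^(5t) - C_2e^(-t), y(t) = C_1e^(5t)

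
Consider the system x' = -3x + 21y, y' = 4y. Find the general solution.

x(t) = -3C_1e^(4t) - C_2e^(-3t), y(t) = -C_1e^(4t)

Coefficient matrix A = [[-3, 21], [0, 4]].
Characteristic polynomial det(A - λI) = λ^2 - λ - 12 = 0.
Eigenvalues λ = 4, -3.
For λ=4: (A-λI) row 1 is [-7, 21], so an eigenvector is (-3, -1).
For λ=-3: (A-λI) row 1 is [0, 21], so an eigenvector is (-1, 0).
General solution: C_1e^(4t)(-3,-1) + C_2e^(-3t)(-1,0).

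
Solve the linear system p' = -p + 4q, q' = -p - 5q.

Coefficient matrix A = [[-1, 4], [-1, -5]].
Characteristic polynomial det(A - λI) = λ^2 + 6λ + 9 = 0.
Single eigenvalue λ = -3 with algebraic multiplicity 2.
Eigenvector v = (-2,1); generalized eigenvector w with (A-λI)w=v is (1,-1).
General solution: e^(-3t)[C_1·v + C_2·(t·v + w)].

p(t) = -2C_1e^(-3t) - 2C_2te^(-3t) + C_2e^(-3t), q(t) = C_1e^(-3t) + C_2te^(-3t) - C_2e^(-3t)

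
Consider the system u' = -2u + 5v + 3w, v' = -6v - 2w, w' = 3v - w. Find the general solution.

u(t) = c_1e^(-2t) - c_2e^(-4t) + c_3e^(-3t), v(t) = c_2e^(-4t) - 2c_3e^(-3t), w(t) = -c_2e^(-4t) + 3c_3e^(-3t)

Coefficient matrix A = [[-2, 5, 3], [0, -6, -2], [0, 3, -1]].
det(A - λI) = 0 gives eigenvalues λ = -2, -4, -3.
For λ=-2: eigenvector (1,0,0).
For λ=-4: eigenvector (-1,1,-1).
For λ=-3: eigenvector (1,-2,3).
General solution: c_1e^(-2t)(1,0,0) + c_2e^(-4t)(-1,1,-1) + c_3e^(-3t)(1,-2,3).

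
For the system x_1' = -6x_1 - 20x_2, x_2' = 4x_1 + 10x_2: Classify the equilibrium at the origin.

unstable spiral

A = [[-6,-20],[4,10]]; det(A-λI) = λ^2 - 4λ + 20.
λ = 2 ± 4i: positive real part.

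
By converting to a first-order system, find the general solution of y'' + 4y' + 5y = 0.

y(t) = c_1e^(-2t)cos(t) + c_2e^(-2t)sin(t)

Let x_1 = y, x_2 = y'. Then x_1' = x_2 and x_2' = -5x_1 - 4x_2.
A = [[0,1],[-5,-4]]; det(A-λI) = λ^2 + 4λ + 5.
Eigenvalues λ = -2 ± i.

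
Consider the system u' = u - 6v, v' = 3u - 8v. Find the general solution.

Coefficient matrix A = [[1, -6], [3, -8]].
Characteristic polynomial det(A - λI) = λ^2 + 7λ + 10 = 0.
Eigenvalues λ = -5, -2.
For λ=-5: (A-λI) row 1 is [6, -6], so an eigenvector is (1, 1).
For λ=-2: (A-λI) row 1 is [3, -6], so an eigenvector is (2, 1).
General solution: c_1e^(-5t)(1,1) + c_2e^(-2t)(2,1).

u(t) = c_1e^(-5t) + 2c_2e^(-2t), v(t) = c_1e^(-5t) + c_2e^(-2t)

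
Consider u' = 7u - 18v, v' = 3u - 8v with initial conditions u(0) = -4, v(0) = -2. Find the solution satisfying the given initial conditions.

u(t) = -4e^(-2t), v(t) = -2e^(-2t)

Coefficient matrix A = [[7, -18], [3, -8]].
Characteristic polynomial det(A - λI) = λ^2 + λ - 2 = 0.
Eigenvalues λ = -2, 1.
For λ=-2: (A-λI) row 1 is [9, -18], so an eigenvector is (-2, -1).
For λ=1: (A-λI) row 1 is [6, -18], so an eigenvector is (-3, -1).
General solution: c_1e^(-2t)(-2,-1) + c_2e^(t)(-3,-1).
Applying u(0)=-4, v(0)=-2 gives c_1=2, c_2=0.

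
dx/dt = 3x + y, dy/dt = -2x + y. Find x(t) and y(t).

x(t) = -C_1e^(2t)sin(t) + C_2e^(2t)cos(t), y(t) = C_1e^(2t)sin(t) - C_1e^(2t)cos(t) - C_2e^(2t)sin(t) - C_2e^(2t)cos(t)

Coefficient matrix A = [[3, 1], [-2, 1]].
Characteristic polynomial det(A - λI) = λ^2 - 4λ + 5 = 0.
Eigenvalues λ = 2 ± i (complex conjugate pair).
For λ=2+i: an eigenvector is (0,-1) - i(-1,1) = (0 + i, -1 - i).
A real fundamental pair from Re and Im of e^((2+i)t)v: X_1 = e^(2t)(cos(t)·(0,-1) + sin(t)·(-1,1)), X_2 = e^(2t)(sin(t)·(0,-1) - cos(t)·(-1,1)).
General solution: C_1X_1 + C_2X_2.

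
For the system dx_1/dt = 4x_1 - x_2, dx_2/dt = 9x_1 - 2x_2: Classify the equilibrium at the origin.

unstable improper node

A = [[4,-1],[9,-2]]; det(A-λI) = λ^2 - 2λ + 1.
repeated λ = 1 with a single eigenvector.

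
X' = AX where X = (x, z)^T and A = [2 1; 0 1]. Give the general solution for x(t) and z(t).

Coefficient matrix A = [[2, 1], [0, 1]].
Characteristic polynomial det(A - λI) = λ^2 - 3λ + 2 = 0.
Eigenvalues λ = 1, 2.
For λ=1: (A-λI) row 1 is [1, 1], so an eigenvector is (-1, 1).
For λ=2: (A-λI) row 1 is [0, 1], so an eigenvector is (1, 0).
General solution: c_1e^(t)(-1,1) + c_2e^(2t)(1,0).

x(t) = -c_1e^(t) + c_2e^(2t), z(t) = c_1e^(t)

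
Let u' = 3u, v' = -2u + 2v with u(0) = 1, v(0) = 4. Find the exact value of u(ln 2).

A = [[3,0],[-2,2]]; eigenvalues λ = 3, 2.
Eigenvectors: (1,-2) for λ=3, (0,-1) for λ=2.
From the initial condition, c_1 = 1, c_2 = -6.
u(ln 2) = (1)(2^3)(1) + (-6)(2^2)(0) = 8.

8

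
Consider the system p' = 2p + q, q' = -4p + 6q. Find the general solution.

Coefficient matrix A = [[2, 1], [-4, 6]].
Characteristic polynomial det(A - λI) = λ^2 - 8λ + 16 = 0.
Single eigenvalue λ = 4 with algebraic multiplicity 2.
Eigenvector v = (-1,-2); generalized eigenvector w with (A-λI)w=v is (1,1).
General solution: e^(4t)[c_1·v + c_2·(t·v + w)].

p(t) = -c_1e^(4t) - c_2te^(4t) + c_2e^(4t), q(t) = -2c_1e^(4t) - 2c_2te^(4t) + c_2e^(4t)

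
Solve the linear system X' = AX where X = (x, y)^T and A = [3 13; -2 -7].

x(t) = -3C_1e^(-2t)sin(t) + 2C_1e^(-2t)cos(t) + 2C_2e^(-2t)sin(t) + 3C_2e^(-2t)cos(t), y(t) = C_1e^(-2t)sin(t) - C_1e^(-2t)cos(t) - C_2e^(-2t)sin(t) - C_2e^(-2t)cos(t)

Coefficient matrix A = [[3, 13], [-2, -7]].
Characteristic polynomial det(A - λI) = λ^2 + 4λ + 5 = 0.
Eigenvalues λ = -2 ± i (complex conjugate pair).
For λ=-2+i: an eigenvector is (2,-1) - i(-3,1) = (2 + 3i, -1 - i).
A real fundamental pair from Re and Im of e^((-2+i)t)v: X_1 = e^(-2t)(cos(t)·(2,-1) + sin(t)·(-3,1)), X_2 = e^(-2t)(sin(t)·(2,-1) - cos(t)·(-3,1)).
General solution: C_1X_1 + C_2X_2.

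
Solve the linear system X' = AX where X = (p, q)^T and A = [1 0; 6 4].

Coefficient matrix A = [[1, 0], [6, 4]].
Characteristic polynomial det(A - λI) = λ^2 - 5λ + 4 = 0.
Eigenvalues λ = 1, 4.
For λ=1: (A-λI) row 2 is [6, 3], so an eigenvector is (-1, 2).
For λ=4: (A-λI) row 1 is [-3, 0], so an eigenvector is (0, 1).
General solution: C_1e^(t)(-1,2) + C_2e^(4t)(0,1).

p(t) = -C_1e^(t), q(t) = 2C_1e^(t) + C_2e^(4t)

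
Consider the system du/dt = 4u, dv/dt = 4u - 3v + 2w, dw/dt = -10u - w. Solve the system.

u(t) = c_2e^(4t), v(t) = c_1e^(-t) - c_3e^(-3t), w(t) = c_1e^(-t) - 2c_2e^(4t)

Coefficient matrix A = [[4, 0, 0], [4, -3, 2], [-10, 0, -1]].
det(A - λI) = 0 gives eigenvalues λ = -1, 4, -3.
For λ=-1: eigenvector (0,1,1).
For λ=4: eigenvector (1,0,-2).
For λ=-3: eigenvector (0,-1,0).
General solution: c_1e^(-t)(0,1,1) + c_2e^(4t)(1,0,-2) + c_3e^(-3t)(0,-1,0).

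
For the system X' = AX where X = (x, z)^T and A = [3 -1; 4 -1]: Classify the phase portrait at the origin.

A = [[3,-1],[4,-1]]; det(A-λI) = λ^2 - 2λ + 1.
repeated λ = 1 with a single eigenvector.

unstable improper node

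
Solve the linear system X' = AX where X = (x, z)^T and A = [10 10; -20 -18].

Coefficient matrix A = [[10, 10], [-20, -18]].
Characteristic polynomial det(A - λI) = λ^2 + 8λ + 20 = 0.
Eigenvalues λ = -4 ± 2i (complex conjugate pair).
For λ=-4+2i: an eigenvector is (1,-1) - i(2,-3) = (1 - 2i, -1 + 3i).
A real fundamental pair from Re and Im of e^((-4+2i)t)v: X_1 = e^(-4t)(cos(2t)·(1,-1) + sin(2t)·(2,-3)), X_2 = e^(-4t)(sin(2t)·(1,-1) - cos(2t)·(2,-3)).
General solution: c_1X_1 + c_2X_2.

x(t) = 2c_1e^(-4t)sin(2t) + c_1e^(-4t)cos(2t) + c_2e^(-4t)sin(2t) - 2c_2e^(-4t)cos(2t), z(t) = -3c_1e^(-4t)sin(2t) - c_1e^(-4t)cos(2t) - c_2e^(-4t)sin(2t) + 3c_2e^(-4t)cos(2t)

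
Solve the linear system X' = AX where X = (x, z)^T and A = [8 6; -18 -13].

Coefficient matrix A = [[8, 6], [-18, -13]].
Characteristic polynomial det(A - λI) = λ^2 + 5λ + 4 = 0.
Eigenvalues λ = -1, -4.
For λ=-1: (A-λI) row 1 is [9, 6], so an eigenvector is (2, -3).
For λ=-4: (A-λI) row 1 is [12, 6], so an eigenvector is (1, -2).
General solution: C_1e^(-t)(2,-3) + C_2e^(-4t)(1,-2).

x(t) = 2C_1e^(-t) + C_2e^(-4t), z(t) = -3C_1e^(-t) - 2C_2e^(-4t)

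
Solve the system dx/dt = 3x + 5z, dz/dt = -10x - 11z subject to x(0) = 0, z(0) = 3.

Coefficient matrix A = [[3, 5], [-10, -11]].
Characteristic polynomial det(A - λI) = λ^2 + 8λ + 17 = 0.
Eigenvalues λ = -4 ± i (complex conjugate pair).
For λ=-4+i: an eigenvector is (2,-3) - i(-1,1) = (2 + i, -3 - i).
A real fundamental pair from Re and Im of e^((-4+i)t)v: X_1 = e^(-4t)(cos(t)·(2,-3) + sin(t)·(-1,1)), X_2 = e^(-4t)(sin(t)·(2,-3) - cos(t)·(-1,1)).
General solution: K_1X_1 + K_2X_2.
Applying x(0)=0, z(0)=3 gives K_1=-3, K_2=6.

x(t) = 15e^(-4t)sin(t), z(t) = -21e^(-4t)sin(t) + 3e^(-4t)cos(t)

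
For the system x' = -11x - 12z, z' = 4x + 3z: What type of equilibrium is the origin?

stable node

A = [[-11,-12],[4,3]]; det(A-λI) = λ^2 + 8λ + 15.
λ = -5, -3: both negative.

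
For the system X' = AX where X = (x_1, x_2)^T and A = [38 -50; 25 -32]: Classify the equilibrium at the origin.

A = [[38,-50],[25,-32]]; det(A-λI) = λ^2 - 6λ + 34.
λ = 3 ± 5i: positive real part.

unstable spiral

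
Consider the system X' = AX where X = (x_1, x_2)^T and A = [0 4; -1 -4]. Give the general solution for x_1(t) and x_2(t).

Coefficient matrix A = [[0, 4], [-1, -4]].
Characteristic polynomial det(A - λI) = λ^2 + 4λ + 4 = 0.
Single eigenvalue λ = -2 with algebraic multiplicity 2.
Eigenvector v = (2,-1); generalized eigenvector w with (A-λI)w=v is (-3,2).
General solution: e^(-2t)[c_1·v + c_2·(t·v + w)].

x_1(t) = 2c_1e^(-2t) + 2c_2te^(-2t) - 3c_2e^(-2t), x_2(t) = -c_1e^(-2t) - c_2te^(-2t) + 2c_2e^(-2t)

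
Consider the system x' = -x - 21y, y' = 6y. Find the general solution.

Coefficient matrix A = [[-1, -21], [0, 6]].
Characteristic polynomial det(A - λI) = λ^2 - 5λ - 6 = 0.
Eigenvalues λ = -1, 6.
For λ=-1: (A-λI) row 1 is [0, -21], so an eigenvector is (1, 0).
For λ=6: (A-λI) row 1 is [-7, -21], so an eigenvector is (3, -1).
General solution: c_1e^(-t)(1,0) + c_2e^(6t)(3,-1).

x(t) = c_1e^(-t) + 3c_2e^(6t), y(t) = -c_2e^(6t)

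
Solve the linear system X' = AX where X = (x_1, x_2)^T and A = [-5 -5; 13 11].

Coefficient matrix A = [[-5, -5], [13, 11]].
Characteristic polynomial det(A - λI) = λ^2 - 6λ + 10 = 0.
Eigenvalues λ = 3 ± i (complex conjugate pair).
For λ=3+i: an eigenvector is (-2,3) - i(1,-2) = (-2 - i, 3 + 2i).
A real fundamental pair from Re and Im of e^((3+i)t)v: X_1 = e^(3t)(cos(t)·(-2,3) + sin(t)·(1,-2)), X_2 = e^(3t)(sin(t)·(-2,3) - cos(t)·(1,-2)).
General solution: C_1X_1 + C_2X_2.

x_1(t) = C_1e^(3t)sin(t) - 2C_1e^(3t)cos(t) - 2C_2e^(3t)sin(t) - C_2e^(3t)cos(t), x_2(t) = -2C_1e^(3t)sin(t) + 3C_1e^(3t)cos(t) + 3C_2e^(3t)sin(t) + 2C_2e^(3t)cos(t)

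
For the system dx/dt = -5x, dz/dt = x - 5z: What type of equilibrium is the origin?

A = [[-5,0],[1,-5]]; det(A-λI) = λ^2 + 10λ + 25.
repeated λ = -5 with a single eigenvector.

stable improper node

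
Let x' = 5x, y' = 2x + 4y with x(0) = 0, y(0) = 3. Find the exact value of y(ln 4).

768

A = [[5,0],[2,4]]; eigenvalues λ = 5, 4.
Eigenvectors: (-1,-2) for λ=5, (0,1) for λ=4.
From the initial condition, c_1 = 0, c_2 = 3.
y(ln 4) = (0)(4^5)(-2) + (3)(4^4)(1) = 768.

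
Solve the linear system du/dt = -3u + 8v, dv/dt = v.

u(t) = -c_1e^(-3t) + 2c_2e^(t), v(t) = c_2e^(t)

Coefficient matrix A = [[-3, 8], [0, 1]].
Characteristic polynomial det(A - λI) = λ^2 + 2λ - 3 = 0.
Eigenvalues λ = -3, 1.
For λ=-3: (A-λI) row 1 is [0, 8], so an eigenvector is (-1, 0).
For λ=1: (A-λI) row 1 is [-4, 8], so an eigenvector is (2, 1).
General solution: c_1e^(-3t)(-1,0) + c_2e^(t)(2,1).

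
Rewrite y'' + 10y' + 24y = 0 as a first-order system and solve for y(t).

y(t) = c_1e^(-6t) + c_2e^(-4t)

Let x_1 = y, x_2 = y'. Then x_1' = x_2 and x_2' = -24x_1 - 10x_2.
A = [[0,1],[-24,-10]]; det(A-λI) = λ^2 + 10λ + 24.
Eigenvalues λ = -6, -4 with eigenvectors (1,-6), (1,-4).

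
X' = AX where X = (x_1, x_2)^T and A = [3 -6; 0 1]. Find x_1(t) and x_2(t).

x_1(t) = -3K_1e^(t) - K_2e^(3t), x_2(t) = -K_1e^(t)

Coefficient matrix A = [[3, -6], [0, 1]].
Characteristic polynomial det(A - λI) = λ^2 - 4λ + 3 = 0.
Eigenvalues λ = 1, 3.
For λ=1: (A-λI) row 1 is [2, -6], so an eigenvector is (-3, -1).
For λ=3: (A-λI) row 1 is [0, -6], so an eigenvector is (-1, 0).
General solution: K_1e^(t)(-3,-1) + K_2e^(3t)(-1,0).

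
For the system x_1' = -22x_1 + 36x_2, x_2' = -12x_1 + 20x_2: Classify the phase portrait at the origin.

saddle

A = [[-22,36],[-12,20]]; det(A-λI) = λ^2 + 2λ - 8.
λ = 2, -4: opposite signs.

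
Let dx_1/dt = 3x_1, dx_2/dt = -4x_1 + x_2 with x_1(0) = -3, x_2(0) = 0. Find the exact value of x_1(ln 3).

-81

A = [[3,0],[-4,1]]; eigenvalues λ = 1, 3.
Eigenvectors: (0,1) for λ=1, (1,-2) for λ=3.
From the initial condition, c_1 = -6, c_2 = -3.
x_1(ln 3) = (-6)(3^1)(0) + (-3)(3^3)(1) = -81.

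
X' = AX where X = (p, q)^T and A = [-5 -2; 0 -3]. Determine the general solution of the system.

Coefficient matrix A = [[-5, -2], [0, -3]].
Characteristic polynomial det(A - λI) = λ^2 + 8λ + 15 = 0.
Eigenvalues λ = -5, -3.
For λ=-5: (A-λI) row 1 is [0, -2], so an eigenvector is (-1, 0).
For λ=-3: (A-λI) row 1 is [-2, -2], so an eigenvector is (1, -1).
General solution: K_1e^(-5t)(-1,0) + K_2e^(-3t)(1,-1).

p(t) = -K_1e^(-5t) + K_2e^(-3t), q(t) = -K_2e^(-3t)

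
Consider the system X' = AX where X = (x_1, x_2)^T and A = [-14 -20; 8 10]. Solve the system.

x_1(t) = -c_1e^(-2t)sin(4t) + 2c_1e^(-2t)cos(4t) + 2c_2e^(-2t)sin(4t) + c_2e^(-2t)cos(4t), x_2(t) = c_1e^(-2t)sin(4t) - c_1e^(-2t)cos(4t) - c_2e^(-2t)sin(4t) - c_2e^(-2t)cos(4t)

Coefficient matrix A = [[-14, -20], [8, 10]].
Characteristic polynomial det(A - λI) = λ^2 + 4λ + 20 = 0.
Eigenvalues λ = -2 ± 4i (complex conjugate pair).
For λ=-2+4i: an eigenvector is (2,-1) - i(-1,1) = (2 + i, -1 - i).
A real fundamental pair from Re and Im of e^((-2+4i)t)v: X_1 = e^(-2t)(cos(4t)·(2,-1) + sin(4t)·(-1,1)), X_2 = e^(-2t)(sin(4t)·(2,-1) - cos(4t)·(-1,1)).
General solution: c_1X_1 + c_2X_2.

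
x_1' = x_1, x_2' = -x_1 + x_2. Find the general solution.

Coefficient matrix A = [[1, 0], [-1, 1]].
Characteristic polynomial det(A - λI) = λ^2 - 2λ + 1 = 0.
Single eigenvalue λ = 1 with algebraic multiplicity 2.
Eigenvector v = (0,1); generalized eigenvector w with (A-λI)w=v is (-1,-1).
General solution: e^(t)[C_1·v + C_2·(t·v + w)].

x_1(t) = -C_2e^(t), x_2(t) = C_1e^(t) + C_2te^(t) - C_2e^(t)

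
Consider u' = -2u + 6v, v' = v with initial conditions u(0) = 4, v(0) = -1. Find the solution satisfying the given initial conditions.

u(t) = -2e^(t) + 6e^(-2t), v(t) = -e^(t)

Coefficient matrix A = [[-2, 6], [0, 1]].
Characteristic polynomial det(A - λI) = λ^2 + λ - 2 = 0.
Eigenvalues λ = -2, 1.
For λ=-2: (A-λI) row 1 is [0, 6], so an eigenvector is (-1, 0).
For λ=1: (A-λI) row 1 is [-3, 6], so an eigenvector is (2, 1).
General solution: C_1e^(-2t)(-1,0) + C_2e^(t)(2,1).
Applying u(0)=4, v(0)=-1 gives C_1=-6, C_2=-1.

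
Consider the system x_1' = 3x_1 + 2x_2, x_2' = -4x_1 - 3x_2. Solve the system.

Coefficient matrix A = [[3, 2], [-4, -3]].
Characteristic polynomial det(A - λI) = λ^2 - 1 = 0.
Eigenvalues λ = 1, -1.
For λ=1: (A-λI) row 1 is [2, 2], so an eigenvector is (-1, 1).
For λ=-1: (A-λI) row 1 is [4, 2], so an eigenvector is (-1, 2).
General solution: c_1e^(t)(-1,1) + c_2e^(-t)(-1,2).

x_1(t) = -c_1e^(t) - c_2e^(-t), x_2(t) = c_1e^(t) + 2c_2e^(-t)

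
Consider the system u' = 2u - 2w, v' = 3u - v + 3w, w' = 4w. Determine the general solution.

Coefficient matrix A = [[2, 0, -2], [3, -1, 3], [0, 0, 4]].
det(A - λI) = 0 gives eigenvalues λ = 2, -1, 4.
For λ=2: eigenvector (1,1,0).
For λ=-1: eigenvector (0,1,0).
For λ=4: eigenvector (-1,0,1).
General solution: c_1e^(2t)(1,1,0) + c_2e^(-t)(0,1,0) + c_3e^(4t)(-1,0,1).

u(t) = c_1e^(2t) - c_3e^(4t), v(t) = c_1e^(2t) + c_2e^(-t), w(t) = c_3e^(4t)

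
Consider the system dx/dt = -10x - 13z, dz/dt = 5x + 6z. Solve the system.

Coefficient matrix A = [[-10, -13], [5, 6]].
Characteristic polynomial det(A - λI) = λ^2 + 4λ + 5 = 0.
Eigenvalues λ = -2 ± i (complex conjugate pair).
For λ=-2+i: an eigenvector is (2,-1) - i(-3,2) = (2 + 3i, -1 - 2i).
A real fundamental pair from Re and Im of e^((-2+i)t)v: X_1 = e^(-2t)(cos(t)·(2,-1) + sin(t)·(-3,2)), X_2 = e^(-2t)(sin(t)·(2,-1) - cos(t)·(-3,2)).
General solution: K_1X_1 + K_2X_2.

x(t) = -3K_1e^(-2t)sin(t) + 2K_1e^(-2t)cos(t) + 2K_2e^(-2t)sin(t) + 3K_2e^(-2t)cos(t), z(t) = 2K_1e^(-2t)sin(t) - K_1e^(-2t)cos(t) - K_2e^(-2t)sin(t) - 2K_2e^(-2t)cos(t)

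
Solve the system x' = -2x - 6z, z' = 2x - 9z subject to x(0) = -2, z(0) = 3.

x(t) = -26e^(-5t) + 24e^(-6t), z(t) = -13e^(-5t) + 16e^(-6t)

Coefficient matrix A = [[-2, -6], [2, -9]].
Characteristic polynomial det(A - λI) = λ^2 + 11λ + 30 = 0.
Eigenvalues λ = -5, -6.
For λ=-5: (A-λI) row 1 is [3, -6], so an eigenvector is (-2, -1).
For λ=-6: (A-λI) row 1 is [4, -6], so an eigenvector is (-3, -2).
General solution: c_1e^(-5t)(-2,-1) + c_2e^(-6t)(-3,-2).
Applying x(0)=-2, z(0)=3 gives c_1=13, c_2=-8.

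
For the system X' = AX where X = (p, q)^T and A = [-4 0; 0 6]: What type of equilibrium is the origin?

saddle

A = [[-4,0],[0,6]]; det(A-λI) = λ^2 - 2λ - 24.
λ = 6, -4: opposite signs.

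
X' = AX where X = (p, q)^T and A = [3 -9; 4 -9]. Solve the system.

p(t) = 3C_1e^(-3t) + 3C_2te^(-3t) - C_2e^(-3t), q(t) = 2C_1e^(-3t) + 2C_2te^(-3t) - C_2e^(-3t)

Coefficient matrix A = [[3, -9], [4, -9]].
Characteristic polynomial det(A - λI) = λ^2 + 6λ + 9 = 0.
Single eigenvalue λ = -3 with algebraic multiplicity 2.
Eigenvector v = (3,2); generalized eigenvector w with (A-λI)w=v is (-1,-1).
General solution: e^(-3t)[C_1·v + C_2·(t·v + w)].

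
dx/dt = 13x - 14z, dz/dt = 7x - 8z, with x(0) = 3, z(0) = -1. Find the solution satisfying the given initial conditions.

x(t) = 8e^(6t) - 5e^(-t), z(t) = 4e^(6t) - 5e^(-t)

Coefficient matrix A = [[13, -14], [7, -8]].
Characteristic polynomial det(A - λI) = λ^2 - 5λ - 6 = 0.
Eigenvalues λ = 6, -1.
For λ=6: (A-λI) row 1 is [7, -14], so an eigenvector is (-2, -1).
For λ=-1: (A-λI) row 1 is [14, -14], so an eigenvector is (1, 1).
General solution: K_1e^(6t)(-2,-1) + K_2e^(-t)(1,1).
Applying x(0)=3, z(0)=-1 gives K_1=-4, K_2=-5.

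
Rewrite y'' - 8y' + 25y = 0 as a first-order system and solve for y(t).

Let x_1 = y, x_2 = y'. Then x_1' = x_2 and x_2' = -25x_1 + 8x_2.
A = [[0,1],[-25,8]]; det(A-λI) = λ^2 - 8λ + 25.
Eigenvalues λ = 4 ± 3i.

y(t) = K_1e^(4t)cos(3t) + K_2e^(4t)sin(3t)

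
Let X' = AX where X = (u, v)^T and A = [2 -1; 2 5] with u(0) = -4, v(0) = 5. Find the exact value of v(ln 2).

A = [[2,-1],[2,5]]; eigenvalues λ = 4, 3.
Eigenvectors: (-1,2) for λ=4, (-1,1) for λ=3.
From the initial condition, c_1 = 1, c_2 = 3.
v(ln 2) = (1)(2^4)(2) + (3)(2^3)(1) = 56.

56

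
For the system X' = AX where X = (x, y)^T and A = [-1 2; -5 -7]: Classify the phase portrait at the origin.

stable spiral

A = [[-1,2],[-5,-7]]; det(A-λI) = λ^2 + 8λ + 17.
λ = -4 ± i: negative real part.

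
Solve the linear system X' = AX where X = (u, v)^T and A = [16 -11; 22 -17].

u(t) = -c_1e^(5t) - c_2e^(-6t), v(t) = -c_1e^(5t) - 2c_2e^(-6t)

Coefficient matrix A = [[16, -11], [22, -17]].
Characteristic polynomial det(A - λI) = λ^2 + λ - 30 = 0.
Eigenvalues λ = 5, -6.
For λ=5: (A-λI) row 1 is [11, -11], so an eigenvector is (-1, -1).
For λ=-6: (A-λI) row 1 is [22, -11], so an eigenvector is (-1, -2).
General solution: c_1e^(5t)(-1,-1) + c_2e^(-6t)(-1,-2).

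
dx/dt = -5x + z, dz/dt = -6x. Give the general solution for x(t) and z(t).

Coefficient matrix A = [[-5, 1], [-6, 0]].
Characteristic polynomial det(A - λI) = λ^2 + 5λ + 6 = 0.
Eigenvalues λ = -2, -3.
For λ=-2: (A-λI) row 1 is [-3, 1], so an eigenvector is (1, 3).
For λ=-3: (A-λI) row 1 is [-2, 1], so an eigenvector is (-1, -2).
General solution: K_1e^(-2t)(1,3) + K_2e^(-3t)(-1,-2).

x(t) = K_1e^(-2t) - K_2e^(-3t), z(t) = 3K_1e^(-2t) - 2K_2e^(-3t)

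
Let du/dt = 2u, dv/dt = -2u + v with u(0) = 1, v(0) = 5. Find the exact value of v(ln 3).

3

A = [[2,0],[-2,1]]; eigenvalues λ = 2, 1.
Eigenvectors: (1,-2) for λ=2, (0,-1) for λ=1.
From the initial condition, c_1 = 1, c_2 = -7.
v(ln 3) = (1)(3^2)(-2) + (-7)(3^1)(-1) = 3.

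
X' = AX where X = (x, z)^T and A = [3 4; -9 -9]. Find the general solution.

x(t) = -2C_1e^(-3t) - 2C_2te^(-3t) - C_2e^(-3t), z(t) = 3C_1e^(-3t) + 3C_2te^(-3t) + C_2e^(-3t)

Coefficient matrix A = [[3, 4], [-9, -9]].
Characteristic polynomial det(A - λI) = λ^2 + 6λ + 9 = 0.
Single eigenvalue λ = -3 with algebraic multiplicity 2.
Eigenvector v = (-2,3); generalized eigenvector w with (A-λI)w=v is (-1,1).
General solution: e^(-3t)[C_1·v + C_2·(t·v + w)].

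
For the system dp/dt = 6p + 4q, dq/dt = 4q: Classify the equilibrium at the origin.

A = [[6,4],[0,4]]; det(A-λI) = λ^2 - 10λ + 24.
λ = 4, 6: both positive.

unstable node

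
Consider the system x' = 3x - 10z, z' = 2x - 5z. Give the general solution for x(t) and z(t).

Coefficient matrix A = [[3, -10], [2, -5]].
Characteristic polynomial det(A - λI) = λ^2 + 2λ + 5 = 0.
Eigenvalues λ = -1 ± 2i (complex conjugate pair).
For λ=-1+2i: an eigenvector is (-2,-1) - i(1,0) = (-2 - i, -1).
A real fundamental pair from Re and Im of e^((-1+2i)t)v: X_1 = e^(-t)(cos(2t)·(-2,-1) + sin(2t)·(1,0)), X_2 = e^(-t)(sin(2t)·(-2,-1) - cos(2t)·(1,0)).
General solution: c_1X_1 + c_2X_2.

x(t) = c_1e^(-t)sin(2t) - 2c_1e^(-t)cos(2t) - 2c_2e^(-t)sin(2t) - c_2e^(-t)cos(2t), z(t) = -c_1e^(-t)cos(2t) - c_2e^(-t)sin(2t)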